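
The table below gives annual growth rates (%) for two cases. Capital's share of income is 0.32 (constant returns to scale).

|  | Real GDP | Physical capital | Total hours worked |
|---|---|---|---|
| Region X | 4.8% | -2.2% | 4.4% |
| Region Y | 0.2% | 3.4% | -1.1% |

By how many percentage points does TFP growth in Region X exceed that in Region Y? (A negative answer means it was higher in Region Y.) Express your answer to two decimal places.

2.65 percentage points

Labor's share = 1 − 0.32 = 0.68.
Region X: TFP = 4.8 + 0.704 − 2.992 = 2.512%.
Region Y: TFP = 0.2 − 1.088 + 0.748 = -0.14%.
Difference = 2.512 − (-0.14) = 2.652 pp.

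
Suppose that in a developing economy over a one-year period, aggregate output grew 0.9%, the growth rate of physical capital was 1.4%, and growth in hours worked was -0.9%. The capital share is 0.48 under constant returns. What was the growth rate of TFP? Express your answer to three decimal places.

0.696%

Labor's share = 1 − 0.48 = 0.52.
Physical capital: 0.48 × 1.4 = 0.672 pp.
Hours worked: 0.52 × (-0.9) = -0.468 pp.
TFP growth = 0.9 − 0.204 = 0.696%.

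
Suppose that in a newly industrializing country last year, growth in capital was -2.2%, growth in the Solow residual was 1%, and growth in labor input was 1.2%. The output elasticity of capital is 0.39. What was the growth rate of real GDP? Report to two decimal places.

Labor's share = 1 − 0.39 = 0.61.
Capital: 0.39 × (-2.2) = -0.858 pp.
Labor input: 0.61 × 1.2 = 0.732 pp.
Output growth = 1 + (-0.126) = 0.874%.

0.87%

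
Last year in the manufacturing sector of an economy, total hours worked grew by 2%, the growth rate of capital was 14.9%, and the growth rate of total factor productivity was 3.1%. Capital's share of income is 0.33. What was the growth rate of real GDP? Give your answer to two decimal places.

9.36%

Labor's share = 1 − 0.33 = 0.67.
Capital: 0.33 × 14.9 = 4.917 pp.
Total hours worked: 0.67 × 2 = 1.34 pp.
Output growth = 3.1 + 6.257 = 9.357%.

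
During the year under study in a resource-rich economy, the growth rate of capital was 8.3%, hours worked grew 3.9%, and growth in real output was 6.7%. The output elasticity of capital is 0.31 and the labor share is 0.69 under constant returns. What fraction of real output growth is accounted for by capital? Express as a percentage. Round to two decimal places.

38.40%

Capital contributed 0.31 × 8.3 = 2.573 pp.
Share of growth = 2.573 / 6.7 × 100 = 38.403%.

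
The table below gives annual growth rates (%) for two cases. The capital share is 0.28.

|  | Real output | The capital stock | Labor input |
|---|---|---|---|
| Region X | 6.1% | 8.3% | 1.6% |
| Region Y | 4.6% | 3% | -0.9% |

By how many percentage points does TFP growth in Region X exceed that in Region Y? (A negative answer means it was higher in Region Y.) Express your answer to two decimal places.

-1.78 percentage points

Labor's share = 1 − 0.28 = 0.72.
Region X: TFP = 6.1 − 2.324 − 1.152 = 2.624%.
Region Y: TFP = 4.6 − 0.84 + 0.648 = 4.408%.
Difference = 2.624 − (4.408) = -1.784 pp.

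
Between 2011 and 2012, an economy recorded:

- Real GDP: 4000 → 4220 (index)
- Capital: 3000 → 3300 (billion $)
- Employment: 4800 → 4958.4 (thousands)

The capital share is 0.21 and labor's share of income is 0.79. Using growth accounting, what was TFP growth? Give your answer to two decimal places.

TFP growth was 0.79%.

Real GDP growth = (4220 − 4000) / 4000 = 5.5%.
Capital growth = (3300 − 3000) / 3000 = 10%.
Employment growth = (4958.4 − 4800) / 4800 = 3.3%.
Labor's share = 1 − 0.21 = 0.79.
Capital: 0.21 × 10 = 2.1 pp.
Employment: 0.79 × 3.3 = 2.607 pp.
TFP growth = 5.5 − 4.707 = 0.793%.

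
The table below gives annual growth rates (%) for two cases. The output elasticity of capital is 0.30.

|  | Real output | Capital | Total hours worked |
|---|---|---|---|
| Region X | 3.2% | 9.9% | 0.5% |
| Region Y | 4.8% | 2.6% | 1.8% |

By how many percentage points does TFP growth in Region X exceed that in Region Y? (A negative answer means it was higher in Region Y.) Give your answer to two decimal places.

Labor's share = 1 − 0.3 = 0.7.
Region X: TFP = 3.2 − 2.97 − 0.35 = -0.12%.
Region Y: TFP = 4.8 − 0.78 − 1.26 = 2.76%.
Difference = -0.12 − (2.76) = -2.88 pp.

-2.88 percentage points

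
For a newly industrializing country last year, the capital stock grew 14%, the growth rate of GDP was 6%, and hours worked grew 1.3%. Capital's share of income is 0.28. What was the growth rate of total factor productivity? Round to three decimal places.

Total factor productivity growth was 1.144%.

Labor's share = 1 − 0.28 = 0.72.
The capital stock: 0.28 × 14 = 3.92 pp.
Hours worked: 0.72 × 1.3 = 0.936 pp.
TFP growth = 6 − 4.856 = 1.144%.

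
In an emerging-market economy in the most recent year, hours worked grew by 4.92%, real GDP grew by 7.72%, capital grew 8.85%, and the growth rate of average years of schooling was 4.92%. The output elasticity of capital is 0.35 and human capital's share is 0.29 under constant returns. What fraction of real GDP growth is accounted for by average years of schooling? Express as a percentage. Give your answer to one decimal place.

18.5%

Average years of schooling contributed 0.29 × 4.92 = 1.4268 pp.
Share of growth = 1.4268 / 7.72 × 100 = 18.482%.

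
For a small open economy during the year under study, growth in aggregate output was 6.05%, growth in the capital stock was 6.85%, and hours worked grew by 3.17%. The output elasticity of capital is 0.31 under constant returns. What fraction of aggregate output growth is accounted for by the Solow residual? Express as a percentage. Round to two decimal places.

Labor's share = 1 − 0.31 = 0.69.
The capital stock: 0.31 × 6.85 = 2.1235 pp.
Hours worked: 0.69 × 3.17 = 2.1873 pp.
TFP growth = 6.05 − 4.3108 = 1.7392%.
TFP share of growth = 1.7392 / 6.05 × 100 = 28.7471%.

The Solow residual accounted for 28.75% of growth.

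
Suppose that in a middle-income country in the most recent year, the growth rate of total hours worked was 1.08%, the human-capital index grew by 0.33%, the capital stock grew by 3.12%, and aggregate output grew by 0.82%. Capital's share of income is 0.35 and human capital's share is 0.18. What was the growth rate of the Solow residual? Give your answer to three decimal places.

-0.839%

Labor's share = 1 − 0.35 − 0.18 = 0.47.
The capital stock: 0.35 × 3.12 = 1.092 pp.
The human-capital index: 0.18 × 0.33 = 0.0594 pp.
Total hours worked: 0.47 × 1.08 = 0.5076 pp.
TFP growth = 0.82 − 1.659 = -0.839%.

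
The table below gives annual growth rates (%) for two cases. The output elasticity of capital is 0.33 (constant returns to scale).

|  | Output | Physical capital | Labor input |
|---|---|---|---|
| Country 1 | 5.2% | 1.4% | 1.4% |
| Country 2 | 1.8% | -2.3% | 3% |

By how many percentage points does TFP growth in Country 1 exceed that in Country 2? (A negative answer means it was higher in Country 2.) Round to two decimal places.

3.25 percentage points

Labor's share = 1 − 0.33 = 0.67.
Country 1: TFP = 5.2 − 0.462 − 0.938 = 3.8%.
Country 2: TFP = 1.8 + 0.759 − 2.01 = 0.549%.
Difference = 3.8 − (0.549) = 3.251 pp.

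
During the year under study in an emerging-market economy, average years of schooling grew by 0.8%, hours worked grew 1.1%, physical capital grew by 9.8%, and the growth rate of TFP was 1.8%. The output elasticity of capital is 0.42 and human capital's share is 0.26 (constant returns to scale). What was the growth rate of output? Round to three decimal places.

Labor's share = 1 − 0.42 − 0.26 = 0.32.
Physical capital: 0.42 × 9.8 = 4.116 pp.
Average years of schooling: 0.26 × 0.8 = 0.208 pp.
Hours worked: 0.32 × 1.1 = 0.352 pp.
Output growth = 1.8 + 4.676 = 6.476%.

6.476%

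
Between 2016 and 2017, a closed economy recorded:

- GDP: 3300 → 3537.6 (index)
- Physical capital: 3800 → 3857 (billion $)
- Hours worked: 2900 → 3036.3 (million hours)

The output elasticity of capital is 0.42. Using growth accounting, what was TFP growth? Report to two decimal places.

GDP growth = (3537.6 − 3300) / 3300 = 7.2%.
Physical capital growth = (3857 − 3800) / 3800 = 1.5%.
Hours worked growth = (3036.3 − 2900) / 2900 = 4.7%.
Labor's share = 1 − 0.42 = 0.58.
Physical capital: 0.42 × 1.5 = 0.63 pp.
Hours worked: 0.58 × 4.7 = 2.726 pp.
TFP growth = 7.2 − 3.356 = 3.844%.

TFP grew 3.84%.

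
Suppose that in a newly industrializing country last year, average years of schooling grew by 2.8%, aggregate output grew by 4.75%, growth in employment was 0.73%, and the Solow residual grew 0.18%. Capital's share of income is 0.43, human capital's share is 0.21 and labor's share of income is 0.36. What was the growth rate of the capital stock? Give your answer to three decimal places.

Labor's share = 1 − 0.43 − 0.21 = 0.36.
gY = gA + 0.21×2.8 + 0.36×0.73 + 0.43×g.
0.43×g = 4.75 − 0.18 − 0.8508 = 3.7192.
g = 3.7192 / 0.43 = 8.6493%.

The capital stock growth was 8.649%.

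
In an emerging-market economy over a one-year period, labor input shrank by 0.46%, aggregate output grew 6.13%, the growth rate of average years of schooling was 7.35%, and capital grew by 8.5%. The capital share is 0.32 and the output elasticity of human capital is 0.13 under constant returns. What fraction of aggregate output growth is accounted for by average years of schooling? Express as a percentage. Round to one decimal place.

Average years of schooling contributed 0.13 × 7.35 = 0.9555 pp.
Share of growth = 0.9555 / 6.13 × 100 = 15.587%.

Average years of schooling accounted for 15.6% of growth.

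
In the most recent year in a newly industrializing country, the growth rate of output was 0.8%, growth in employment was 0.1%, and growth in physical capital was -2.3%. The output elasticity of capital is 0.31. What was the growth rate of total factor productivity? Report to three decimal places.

1.444%

Labor's share = 1 − 0.31 = 0.69.
Physical capital: 0.31 × (-2.3) = -0.713 pp.
Employment: 0.69 × 0.1 = 0.069 pp.
TFP growth = 0.8 + 0.644 = 1.444%.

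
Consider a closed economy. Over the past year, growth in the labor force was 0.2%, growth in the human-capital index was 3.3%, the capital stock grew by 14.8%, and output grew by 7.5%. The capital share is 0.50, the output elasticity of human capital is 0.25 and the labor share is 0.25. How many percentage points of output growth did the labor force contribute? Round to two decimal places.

0.05 pp

Labor's share = 1 − 0.5 − 0.25 = 0.25.
Contribution = share × growth = 0.25 × 0.2 = 0.05 pp.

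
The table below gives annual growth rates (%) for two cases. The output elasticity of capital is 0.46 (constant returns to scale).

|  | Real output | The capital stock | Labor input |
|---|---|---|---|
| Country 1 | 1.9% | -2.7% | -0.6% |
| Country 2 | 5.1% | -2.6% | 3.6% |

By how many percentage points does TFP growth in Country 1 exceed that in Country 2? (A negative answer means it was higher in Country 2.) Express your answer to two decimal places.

Labor's share = 1 − 0.46 = 0.54.
Country 1: TFP = 1.9 + 1.242 + 0.324 = 3.466%.
Country 2: TFP = 5.1 + 1.196 − 1.944 = 4.352%.
Difference = 3.466 − (4.352) = -0.886 pp.

-0.89 percentage points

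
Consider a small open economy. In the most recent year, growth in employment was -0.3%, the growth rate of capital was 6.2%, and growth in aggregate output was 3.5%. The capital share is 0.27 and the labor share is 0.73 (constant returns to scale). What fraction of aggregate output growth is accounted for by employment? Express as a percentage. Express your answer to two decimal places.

Labor's share = 1 − 0.27 = 0.73.
Employment contributed 0.73 × (-0.3) = -0.219 pp.
Share of growth = -0.219 / 3.5 × 100 = -6.2571%.

-6.26%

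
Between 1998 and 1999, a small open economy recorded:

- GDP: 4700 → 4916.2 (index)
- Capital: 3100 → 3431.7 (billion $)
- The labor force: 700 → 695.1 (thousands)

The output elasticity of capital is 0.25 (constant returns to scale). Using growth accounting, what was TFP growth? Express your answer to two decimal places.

GDP growth = (4916.2 − 4700) / 4700 = 4.6%.
Capital growth = (3431.7 − 3100) / 3100 = 10.7%.
The labor force growth = (695.1 − 700) / 700 = -0.7%.
Labor's share = 1 − 0.25 = 0.75.
Capital: 0.25 × 10.7 = 2.675 pp.
The labor force: 0.75 × (-0.7) = -0.525 pp.
TFP growth = 4.6 − 2.15 = 2.45%.

2.45%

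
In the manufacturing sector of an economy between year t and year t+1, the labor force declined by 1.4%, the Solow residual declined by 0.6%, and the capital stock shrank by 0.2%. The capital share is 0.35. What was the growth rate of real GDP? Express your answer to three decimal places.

-1.580%

Labor's share = 1 − 0.35 = 0.65.
The capital stock: 0.35 × (-0.2) = -0.07 pp.
The labor force: 0.65 × (-1.4) = -0.91 pp.
Output growth = -0.6 + (-0.98) = -1.58%.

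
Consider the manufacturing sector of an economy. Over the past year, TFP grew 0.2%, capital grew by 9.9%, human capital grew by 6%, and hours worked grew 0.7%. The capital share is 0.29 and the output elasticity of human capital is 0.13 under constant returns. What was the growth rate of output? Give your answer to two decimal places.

4.26%

Labor's share = 1 − 0.29 − 0.13 = 0.58.
Capital: 0.29 × 9.9 = 2.871 pp.
Human capital: 0.13 × 6 = 0.78 pp.
Hours worked: 0.58 × 0.7 = 0.406 pp.
Output growth = 0.2 + 4.057 = 4.257%.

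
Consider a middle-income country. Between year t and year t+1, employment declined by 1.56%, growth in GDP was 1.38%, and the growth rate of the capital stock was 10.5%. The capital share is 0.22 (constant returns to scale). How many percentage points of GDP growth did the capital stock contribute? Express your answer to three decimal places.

Contribution = share × growth = 0.22 × 10.5 = 2.31 pp.

2.310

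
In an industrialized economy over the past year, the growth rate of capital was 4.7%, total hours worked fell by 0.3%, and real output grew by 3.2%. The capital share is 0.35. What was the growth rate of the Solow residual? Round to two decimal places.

Labor's share = 1 − 0.35 = 0.65.
Capital: 0.35 × 4.7 = 1.645 pp.
Total hours worked: 0.65 × (-0.3) = -0.195 pp.
TFP growth = 3.2 − 1.45 = 1.75%.

1.75%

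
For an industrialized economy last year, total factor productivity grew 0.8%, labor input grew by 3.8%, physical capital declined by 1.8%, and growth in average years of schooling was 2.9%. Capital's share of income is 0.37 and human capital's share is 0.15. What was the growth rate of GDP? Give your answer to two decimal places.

Labor's share = 1 − 0.37 − 0.15 = 0.48.
Physical capital: 0.37 × (-1.8) = -0.666 pp.
Average years of schooling: 0.15 × 2.9 = 0.435 pp.
Labor input: 0.48 × 3.8 = 1.824 pp.
Output growth = 0.8 + 1.593 = 2.393%.

GDP growth was 2.39%.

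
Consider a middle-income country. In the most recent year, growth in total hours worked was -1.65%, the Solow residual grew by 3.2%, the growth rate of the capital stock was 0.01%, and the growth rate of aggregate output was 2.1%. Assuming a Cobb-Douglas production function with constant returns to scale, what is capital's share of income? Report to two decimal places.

0.33

gY = gA + α·gK + (1−α)·gL, so gY − gA − gL = α(gK − gL).
2.1 − 3.2 + 1.65 = α × (0.01 − (-1.65)).
0.55 = 1.66 α, so α = 0.3313.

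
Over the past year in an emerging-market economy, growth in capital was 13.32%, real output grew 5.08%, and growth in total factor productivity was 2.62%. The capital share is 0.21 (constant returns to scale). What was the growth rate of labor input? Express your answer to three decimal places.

Labor's share = 1 − 0.21 = 0.79.
gY = gA + 0.21×13.32 + 0.79×g.
0.79×g = 5.08 − 2.62 − 2.7972 = -0.3372.
g = -0.3372 / 0.79 = -0.42684%.

-0.427%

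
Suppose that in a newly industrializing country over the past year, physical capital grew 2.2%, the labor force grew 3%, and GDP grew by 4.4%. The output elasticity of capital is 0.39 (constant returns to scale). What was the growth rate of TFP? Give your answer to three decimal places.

Labor's share = 1 − 0.39 = 0.61.
Physical capital: 0.39 × 2.2 = 0.858 pp.
The labor force: 0.61 × 3 = 1.83 pp.
TFP growth = 4.4 − 2.688 = 1.712%.

1.712%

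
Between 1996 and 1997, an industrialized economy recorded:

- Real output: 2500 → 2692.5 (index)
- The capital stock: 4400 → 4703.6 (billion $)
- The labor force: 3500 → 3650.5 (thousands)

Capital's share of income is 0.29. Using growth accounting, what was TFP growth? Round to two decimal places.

2.65%

Real output growth = (2692.5 − 2500) / 2500 = 7.7%.
The capital stock growth = (4703.6 − 4400) / 4400 = 6.9%.
The labor force growth = (3650.5 − 3500) / 3500 = 4.3%.
Labor's share = 1 − 0.29 = 0.71.
The capital stock: 0.29 × 6.9 = 2.001 pp.
The labor force: 0.71 × 4.3 = 3.053 pp.
TFP growth = 7.7 − 5.054 = 2.646%.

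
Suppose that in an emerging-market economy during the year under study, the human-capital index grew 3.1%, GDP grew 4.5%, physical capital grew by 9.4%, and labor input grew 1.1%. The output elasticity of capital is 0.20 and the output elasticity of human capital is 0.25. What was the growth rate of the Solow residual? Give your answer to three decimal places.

The Solow residual growth was 1.240%.

Labor's share = 1 − 0.2 − 0.25 = 0.55.
Physical capital: 0.2 × 9.4 = 1.88 pp.
The human-capital index: 0.25 × 3.1 = 0.775 pp.
Labor input: 0.55 × 1.1 = 0.605 pp.
TFP growth = 4.5 − 3.26 = 1.24%.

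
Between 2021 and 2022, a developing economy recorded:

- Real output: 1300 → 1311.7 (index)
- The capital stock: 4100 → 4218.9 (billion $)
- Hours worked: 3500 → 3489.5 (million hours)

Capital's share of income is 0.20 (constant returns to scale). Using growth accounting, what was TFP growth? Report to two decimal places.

Real output growth = (1311.7 − 1300) / 1300 = 0.9%.
The capital stock growth = (4218.9 − 4100) / 4100 = 2.9%.
Hours worked growth = (3489.5 − 3500) / 3500 = -0.3%.
Labor's share = 1 − 0.2 = 0.8.
The capital stock: 0.2 × 2.9 = 0.58 pp.
Hours worked: 0.8 × (-0.3) = -0.24 pp.
TFP growth = 0.9 − 0.34 = 0.56%.

TFP growth was 0.56%.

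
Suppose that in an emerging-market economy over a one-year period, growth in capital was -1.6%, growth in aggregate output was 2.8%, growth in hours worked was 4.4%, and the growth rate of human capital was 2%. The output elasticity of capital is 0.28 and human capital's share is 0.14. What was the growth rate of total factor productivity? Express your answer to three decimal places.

0.416%

Labor's share = 1 − 0.28 − 0.14 = 0.58.
Capital: 0.28 × (-1.6) = -0.448 pp.
Human capital: 0.14 × 2 = 0.28 pp.
Hours worked: 0.58 × 4.4 = 2.552 pp.
TFP growth = 2.8 − 2.384 = 0.416%.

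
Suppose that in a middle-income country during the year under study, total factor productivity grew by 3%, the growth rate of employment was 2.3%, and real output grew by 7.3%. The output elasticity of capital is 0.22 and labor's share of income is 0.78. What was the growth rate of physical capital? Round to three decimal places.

Labor's share = 1 − 0.22 = 0.78.
gY = gA + 0.78×2.3 + 0.22×g.
0.22×g = 7.3 − 3 − 1.794 = 2.506.
g = 2.506 / 0.22 = 11.39091%.

11.391%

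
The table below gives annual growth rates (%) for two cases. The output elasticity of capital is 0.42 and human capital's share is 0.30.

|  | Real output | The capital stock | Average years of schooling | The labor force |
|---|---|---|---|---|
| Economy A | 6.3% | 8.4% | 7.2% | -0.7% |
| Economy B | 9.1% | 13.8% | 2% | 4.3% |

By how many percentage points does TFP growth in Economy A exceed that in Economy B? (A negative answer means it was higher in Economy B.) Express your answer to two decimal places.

-0.69 percentage points

Labor's share = 1 − 0.42 − 0.3 = 0.28.
Economy A: TFP = 6.3 − 3.528 − 2.16 + 0.196 = 0.808%.
Economy B: TFP = 9.1 − 5.796 − 0.6 − 1.204 = 1.5%.
Difference = 0.808 − (1.5) = -0.692 pp.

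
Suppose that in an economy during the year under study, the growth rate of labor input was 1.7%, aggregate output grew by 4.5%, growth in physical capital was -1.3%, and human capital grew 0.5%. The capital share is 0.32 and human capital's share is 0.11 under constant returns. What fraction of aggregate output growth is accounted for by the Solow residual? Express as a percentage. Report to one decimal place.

86.5%

Labor's share = 1 − 0.32 − 0.11 = 0.57.
Physical capital: 0.32 × (-1.3) = -0.416 pp.
Human capital: 0.11 × 0.5 = 0.055 pp.
Labor input: 0.57 × 1.7 = 0.969 pp.
TFP growth = 4.5 − 0.608 = 3.892%.
TFP share of growth = 3.892 / 4.5 × 100 = 86.489%.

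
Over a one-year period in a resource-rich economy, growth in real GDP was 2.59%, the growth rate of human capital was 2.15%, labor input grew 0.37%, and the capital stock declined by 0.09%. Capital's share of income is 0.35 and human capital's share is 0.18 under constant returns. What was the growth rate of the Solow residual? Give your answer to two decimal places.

2.06%

Labor's share = 1 − 0.35 − 0.18 = 0.47.
The capital stock: 0.35 × (-0.09) = -0.0315 pp.
Human capital: 0.18 × 2.15 = 0.387 pp.
Labor input: 0.47 × 0.37 = 0.1739 pp.
TFP growth = 2.59 − 0.5294 = 2.0606%.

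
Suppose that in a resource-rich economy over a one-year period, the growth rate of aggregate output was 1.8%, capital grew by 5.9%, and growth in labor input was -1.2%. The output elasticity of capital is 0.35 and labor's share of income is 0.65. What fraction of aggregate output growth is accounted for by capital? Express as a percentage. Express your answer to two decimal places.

114.72%

Capital contributed 0.35 × 5.9 = 2.065 pp.
Share of growth = 2.065 / 1.8 × 100 = 114.7222%.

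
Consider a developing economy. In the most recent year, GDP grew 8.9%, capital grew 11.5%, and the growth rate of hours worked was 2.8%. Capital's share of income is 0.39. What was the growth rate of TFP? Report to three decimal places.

2.707%

Labor's share = 1 − 0.39 = 0.61.
Capital: 0.39 × 11.5 = 4.485 pp.
Hours worked: 0.61 × 2.8 = 1.708 pp.
TFP growth = 8.9 − 6.193 = 2.707%.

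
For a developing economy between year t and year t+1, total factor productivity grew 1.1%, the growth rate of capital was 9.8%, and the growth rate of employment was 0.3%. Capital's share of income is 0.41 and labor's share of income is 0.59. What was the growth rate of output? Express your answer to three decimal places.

5.295%

Labor's share = 1 − 0.41 = 0.59.
Capital: 0.41 × 9.8 = 4.018 pp.
Employment: 0.59 × 0.3 = 0.177 pp.
Output growth = 1.1 + 4.195 = 5.295%.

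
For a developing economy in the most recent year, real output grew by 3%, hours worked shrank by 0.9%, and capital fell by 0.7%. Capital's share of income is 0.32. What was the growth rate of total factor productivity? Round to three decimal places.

3.836%

Labor's share = 1 − 0.32 = 0.68.
Capital: 0.32 × (-0.7) = -0.224 pp.
Hours worked: 0.68 × (-0.9) = -0.612 pp.
TFP growth = 3 + 0.836 = 3.836%.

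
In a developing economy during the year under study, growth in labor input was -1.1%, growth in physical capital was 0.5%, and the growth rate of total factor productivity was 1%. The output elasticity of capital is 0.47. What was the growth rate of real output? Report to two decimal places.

Real output growth was 0.65%.

Labor's share = 1 − 0.47 = 0.53.
Physical capital: 0.47 × 0.5 = 0.235 pp.
Labor input: 0.53 × (-1.1) = -0.583 pp.
Output growth = 1 + (-0.348) = 0.652%.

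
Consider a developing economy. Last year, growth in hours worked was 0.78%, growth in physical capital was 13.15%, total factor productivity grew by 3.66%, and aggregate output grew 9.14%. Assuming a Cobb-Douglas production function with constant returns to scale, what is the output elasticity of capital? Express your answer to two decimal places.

gY = gA + α·gK + (1−α)·gL, so gY − gA − gL = α(gK − gL).
9.14 − 3.66 − 0.78 = α × (13.15 − 0.78).
4.7 = 12.37 α, so α = 0.38.

0.38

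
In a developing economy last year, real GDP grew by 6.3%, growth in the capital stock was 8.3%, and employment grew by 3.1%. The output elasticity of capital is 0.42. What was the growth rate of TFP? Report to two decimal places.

Labor's share = 1 − 0.42 = 0.58.
The capital stock: 0.42 × 8.3 = 3.486 pp.
Employment: 0.58 × 3.1 = 1.798 pp.
TFP growth = 6.3 − 5.284 = 1.016%.

1.02%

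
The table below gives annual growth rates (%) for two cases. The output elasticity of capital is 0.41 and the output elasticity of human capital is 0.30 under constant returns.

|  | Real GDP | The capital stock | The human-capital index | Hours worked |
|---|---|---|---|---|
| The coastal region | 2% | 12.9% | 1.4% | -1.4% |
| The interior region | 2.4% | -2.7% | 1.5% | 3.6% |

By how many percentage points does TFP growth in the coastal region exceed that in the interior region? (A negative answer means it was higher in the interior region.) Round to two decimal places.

-5.32 percentage points

Labor's share = 1 − 0.41 − 0.3 = 0.29.
The coastal region: TFP = 2 − 5.289 − 0.42 + 0.406 = -3.303%.
The interior region: TFP = 2.4 + 1.107 − 0.45 − 1.044 = 2.013%.
Difference = -3.303 − (2.013) = -5.316 pp.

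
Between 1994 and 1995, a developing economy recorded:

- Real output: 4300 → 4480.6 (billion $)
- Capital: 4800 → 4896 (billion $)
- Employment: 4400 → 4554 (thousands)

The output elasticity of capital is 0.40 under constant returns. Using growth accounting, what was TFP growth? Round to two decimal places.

Real output growth = (4480.6 − 4300) / 4300 = 4.2%.
Capital growth = (4896 − 4800) / 4800 = 2%.
Employment growth = (4554 − 4400) / 4400 = 3.5%.
Labor's share = 1 − 0.4 = 0.6.
Capital: 0.4 × 2 = 0.8 pp.
Employment: 0.6 × 3.5 = 2.1 pp.
TFP growth = 4.2 − 2.9 = 1.3%.

1.30%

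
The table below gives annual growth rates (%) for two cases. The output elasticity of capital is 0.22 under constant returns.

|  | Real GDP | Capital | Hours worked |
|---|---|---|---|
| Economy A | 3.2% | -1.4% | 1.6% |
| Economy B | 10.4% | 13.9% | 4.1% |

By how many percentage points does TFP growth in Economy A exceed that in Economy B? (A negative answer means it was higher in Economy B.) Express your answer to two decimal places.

-1.88 percentage points

Labor's share = 1 − 0.22 = 0.78.
Economy A: TFP = 3.2 + 0.308 − 1.248 = 2.26%.
Economy B: TFP = 10.4 − 3.058 − 3.198 = 4.144%.
Difference = 2.26 − (4.144) = -1.884 pp.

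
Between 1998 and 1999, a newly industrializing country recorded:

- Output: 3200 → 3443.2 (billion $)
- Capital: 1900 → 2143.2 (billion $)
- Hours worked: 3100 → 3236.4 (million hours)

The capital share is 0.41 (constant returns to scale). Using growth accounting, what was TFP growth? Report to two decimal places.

Output growth = (3443.2 − 3200) / 3200 = 7.6%.
Capital growth = (2143.2 − 1900) / 1900 = 12.8%.
Hours worked growth = (3236.4 − 3100) / 3100 = 4.4%.
Labor's share = 1 − 0.41 = 0.59.
Capital: 0.41 × 12.8 = 5.248 pp.
Hours worked: 0.59 × 4.4 = 2.596 pp.
TFP growth = 7.6 − 7.844 = -0.244%.

-0.24%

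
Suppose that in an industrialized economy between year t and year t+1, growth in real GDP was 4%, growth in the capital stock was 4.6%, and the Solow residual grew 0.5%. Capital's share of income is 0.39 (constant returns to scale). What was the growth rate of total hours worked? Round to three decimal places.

Labor's share = 1 − 0.39 = 0.61.
gY = gA + 0.39×4.6 + 0.61×g.
0.61×g = 4 − 0.5 − 1.794 = 1.706.
g = 1.706 / 0.61 = 2.79672%.

Total hours worked growth was 2.797%.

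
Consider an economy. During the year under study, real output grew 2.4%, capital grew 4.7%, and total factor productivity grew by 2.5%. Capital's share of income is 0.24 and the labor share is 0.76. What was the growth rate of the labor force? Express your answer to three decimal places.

Labor's share = 1 − 0.24 = 0.76.
gY = gA + 0.24×4.7 + 0.76×g.
0.76×g = 2.4 − 2.5 − 1.128 = -1.228.
g = -1.228 / 0.76 = -1.61579%.

-1.616%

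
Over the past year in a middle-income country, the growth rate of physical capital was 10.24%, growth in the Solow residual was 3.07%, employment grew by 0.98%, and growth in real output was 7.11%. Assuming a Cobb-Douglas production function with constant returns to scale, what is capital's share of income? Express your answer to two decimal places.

α = 0.33

gY = gA + α·gK + (1−α)·gL, so gY − gA − gL = α(gK − gL).
7.11 − 3.07 − 0.98 = α × (10.24 − 0.98).
3.06 = 9.26 α, so α = 0.3305.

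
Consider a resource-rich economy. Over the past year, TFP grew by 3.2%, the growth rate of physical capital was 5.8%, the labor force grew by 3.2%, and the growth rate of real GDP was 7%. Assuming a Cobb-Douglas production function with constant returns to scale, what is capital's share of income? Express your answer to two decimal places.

gY = gA + α·gK + (1−α)·gL, so gY − gA − gL = α(gK − gL).
7 − 3.2 − 3.2 = α × (5.8 − 3.2).
0.6 = 2.6 α, so α = 0.2308.

0.23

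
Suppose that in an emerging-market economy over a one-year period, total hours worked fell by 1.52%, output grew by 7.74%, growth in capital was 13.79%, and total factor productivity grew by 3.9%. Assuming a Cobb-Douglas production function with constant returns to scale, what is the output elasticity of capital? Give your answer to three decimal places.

gY = gA + α·gK + (1−α)·gL, so gY − gA − gL = α(gK − gL).
7.74 − 3.9 + 1.52 = α × (13.79 − (-1.52)).
5.36 = 15.31 α, so α = 0.3501.

0.350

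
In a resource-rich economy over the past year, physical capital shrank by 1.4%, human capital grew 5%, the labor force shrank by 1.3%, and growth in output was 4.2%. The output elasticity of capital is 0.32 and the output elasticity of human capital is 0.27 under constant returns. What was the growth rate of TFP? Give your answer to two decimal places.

Labor's share = 1 − 0.32 − 0.27 = 0.41.
Physical capital: 0.32 × (-1.4) = -0.448 pp.
Human capital: 0.27 × 5 = 1.35 pp.
The labor force: 0.41 × (-1.3) = -0.533 pp.
TFP growth = 4.2 − 0.369 = 3.831%.

3.83%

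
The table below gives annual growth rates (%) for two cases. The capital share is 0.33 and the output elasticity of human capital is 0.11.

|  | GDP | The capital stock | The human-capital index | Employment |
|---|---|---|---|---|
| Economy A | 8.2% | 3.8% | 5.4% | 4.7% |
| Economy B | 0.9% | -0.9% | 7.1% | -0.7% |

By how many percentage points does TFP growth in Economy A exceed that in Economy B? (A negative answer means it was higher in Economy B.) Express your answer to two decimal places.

Labor's share = 1 − 0.33 − 0.11 = 0.56.
Economy A: TFP = 8.2 − 1.254 − 0.594 − 2.632 = 3.72%.
Economy B: TFP = 0.9 + 0.297 − 0.781 + 0.392 = 0.808%.
Difference = 3.72 − (0.808) = 2.912 pp.

2.91 percentage points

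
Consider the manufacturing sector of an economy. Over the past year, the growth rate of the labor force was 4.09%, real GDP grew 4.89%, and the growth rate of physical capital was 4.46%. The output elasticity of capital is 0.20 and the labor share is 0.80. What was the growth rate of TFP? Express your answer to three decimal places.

Labor's share = 1 − 0.2 = 0.8.
Physical capital: 0.2 × 4.46 = 0.892 pp.
The labor force: 0.8 × 4.09 = 3.272 pp.
TFP growth = 4.89 − 4.164 = 0.726%.

0.726%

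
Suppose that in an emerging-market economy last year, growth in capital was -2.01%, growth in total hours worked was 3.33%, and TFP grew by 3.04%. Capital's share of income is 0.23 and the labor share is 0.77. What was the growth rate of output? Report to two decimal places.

Labor's share = 1 − 0.23 = 0.77.
Capital: 0.23 × (-2.01) = -0.4623 pp.
Total hours worked: 0.77 × 3.33 = 2.5641 pp.
Output growth = 3.04 + 2.1018 = 5.1418%.

5.14%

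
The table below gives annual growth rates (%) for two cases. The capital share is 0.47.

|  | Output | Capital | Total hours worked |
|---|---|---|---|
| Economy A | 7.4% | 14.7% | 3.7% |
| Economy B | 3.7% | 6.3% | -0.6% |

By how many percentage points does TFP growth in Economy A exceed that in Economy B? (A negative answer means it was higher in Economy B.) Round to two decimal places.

Labor's share = 1 − 0.47 = 0.53.
Economy A: TFP = 7.4 − 6.909 − 1.961 = -1.47%.
Economy B: TFP = 3.7 − 2.961 + 0.318 = 1.057%.
Difference = -1.47 − (1.057) = -2.527 pp.

-2.53 percentage points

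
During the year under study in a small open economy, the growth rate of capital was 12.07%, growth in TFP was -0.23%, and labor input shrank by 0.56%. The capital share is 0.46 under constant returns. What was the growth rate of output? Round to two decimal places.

Output grew 5.02%.

Labor's share = 1 − 0.46 = 0.54.
Capital: 0.46 × 12.07 = 5.5522 pp.
Labor input: 0.54 × (-0.56) = -0.3024 pp.
Output growth = -0.23 + 5.2498 = 5.0198%.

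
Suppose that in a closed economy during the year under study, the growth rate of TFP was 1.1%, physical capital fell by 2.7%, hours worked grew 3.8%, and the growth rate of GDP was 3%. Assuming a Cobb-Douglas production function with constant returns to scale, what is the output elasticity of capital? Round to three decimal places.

gY = gA + α·gK + (1−α)·gL, so gY − gA − gL = α(gK − gL).
3 − 1.1 − 3.8 = α × (-2.7 − 3.8).
-1.9 = -6.5 α, so α = 0.29231.

α = 0.292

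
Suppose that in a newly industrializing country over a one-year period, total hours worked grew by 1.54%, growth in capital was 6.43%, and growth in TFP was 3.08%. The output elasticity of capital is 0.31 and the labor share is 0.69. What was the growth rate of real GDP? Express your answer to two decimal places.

Real GDP growth was 6.14%.

Labor's share = 1 − 0.31 = 0.69.
Capital: 0.31 × 6.43 = 1.9933 pp.
Total hours worked: 0.69 × 1.54 = 1.0626 pp.
Output growth = 3.08 + 3.0559 = 6.1359%.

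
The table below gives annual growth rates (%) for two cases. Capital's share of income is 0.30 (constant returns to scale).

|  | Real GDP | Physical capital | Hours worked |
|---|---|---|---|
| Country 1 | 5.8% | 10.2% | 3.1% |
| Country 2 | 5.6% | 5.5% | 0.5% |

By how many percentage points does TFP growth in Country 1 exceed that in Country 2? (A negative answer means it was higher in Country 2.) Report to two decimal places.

Labor's share = 1 − 0.3 = 0.7.
Country 1: TFP = 5.8 − 3.06 − 2.17 = 0.57%.
Country 2: TFP = 5.6 − 1.65 − 0.35 = 3.6%.
Difference = 0.57 − (3.6) = -3.03 pp.

-3.03 percentage points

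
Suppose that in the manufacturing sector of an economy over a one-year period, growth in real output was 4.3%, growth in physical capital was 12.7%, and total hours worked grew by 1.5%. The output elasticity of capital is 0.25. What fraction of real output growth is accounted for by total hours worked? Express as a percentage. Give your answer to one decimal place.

Labor's share = 1 − 0.25 = 0.75.
Total hours worked contributed 0.75 × 1.5 = 1.125 pp.
Share of growth = 1.125 / 4.3 × 100 = 26.163%.

Total hours worked accounted for 26.2% of growth.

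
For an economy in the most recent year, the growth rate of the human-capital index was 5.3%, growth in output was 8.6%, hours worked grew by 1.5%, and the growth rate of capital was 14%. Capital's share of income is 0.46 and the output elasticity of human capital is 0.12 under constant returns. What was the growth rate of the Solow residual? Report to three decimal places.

0.894%

Labor's share = 1 − 0.46 − 0.12 = 0.42.
Capital: 0.46 × 14 = 6.44 pp.
The human-capital index: 0.12 × 5.3 = 0.636 pp.
Hours worked: 0.42 × 1.5 = 0.63 pp.
TFP growth = 8.6 − 7.706 = 0.894%.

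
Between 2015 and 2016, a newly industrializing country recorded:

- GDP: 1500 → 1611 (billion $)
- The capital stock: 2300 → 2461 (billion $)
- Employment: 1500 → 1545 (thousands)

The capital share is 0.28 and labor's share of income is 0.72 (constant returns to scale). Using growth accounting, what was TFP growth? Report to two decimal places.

GDP growth = (1611 − 1500) / 1500 = 7.4%.
The capital stock growth = (2461 − 2300) / 2300 = 7%.
Employment growth = (1545 − 1500) / 1500 = 3%.
Labor's share = 1 − 0.28 = 0.72.
The capital stock: 0.28 × 7 = 1.96 pp.
Employment: 0.72 × 3 = 2.16 pp.
TFP growth = 7.4 − 4.12 = 3.28%.

3.28%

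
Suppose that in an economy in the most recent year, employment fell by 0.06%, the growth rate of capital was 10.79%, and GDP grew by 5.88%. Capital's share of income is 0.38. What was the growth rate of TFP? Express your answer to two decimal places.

Labor's share = 1 − 0.38 = 0.62.
Capital: 0.38 × 10.79 = 4.1002 pp.
Employment: 0.62 × (-0.06) = -0.0372 pp.
TFP growth = 5.88 − 4.063 = 1.817%.

1.82%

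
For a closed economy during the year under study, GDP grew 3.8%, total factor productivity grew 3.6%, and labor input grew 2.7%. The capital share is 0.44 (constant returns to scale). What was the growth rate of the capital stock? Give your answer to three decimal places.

Labor's share = 1 − 0.44 = 0.56.
gY = gA + 0.56×2.7 + 0.44×g.
0.44×g = 3.8 − 3.6 − 1.512 = -1.312.
g = -1.312 / 0.44 = -2.98182%.

-2.982%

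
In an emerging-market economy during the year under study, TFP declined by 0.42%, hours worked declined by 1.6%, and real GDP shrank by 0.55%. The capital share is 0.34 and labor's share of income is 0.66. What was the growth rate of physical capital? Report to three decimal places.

2.724%

Labor's share = 1 − 0.34 = 0.66.
gY = gA + 0.66×(-1.6) + 0.34×g.
0.34×g = -0.55 + 0.42 + 1.056 = 0.926.
g = 0.926 / 0.34 = 2.72353%.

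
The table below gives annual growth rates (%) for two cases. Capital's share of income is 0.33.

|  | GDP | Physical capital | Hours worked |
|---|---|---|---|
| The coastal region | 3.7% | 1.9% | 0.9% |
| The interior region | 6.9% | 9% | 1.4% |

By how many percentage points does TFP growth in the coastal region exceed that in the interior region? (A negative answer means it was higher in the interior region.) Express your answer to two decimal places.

Labor's share = 1 − 0.33 = 0.67.
The coastal region: TFP = 3.7 − 0.627 − 0.603 = 2.47%.
The interior region: TFP = 6.9 − 2.97 − 0.938 = 2.992%.
Difference = 2.47 − (2.992) = -0.522 pp.

-0.52 percentage points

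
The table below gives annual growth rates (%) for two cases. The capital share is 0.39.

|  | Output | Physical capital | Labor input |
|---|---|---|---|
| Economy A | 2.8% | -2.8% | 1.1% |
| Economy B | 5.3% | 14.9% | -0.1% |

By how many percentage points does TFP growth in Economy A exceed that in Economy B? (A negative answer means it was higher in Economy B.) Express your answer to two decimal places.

Labor's share = 1 − 0.39 = 0.61.
Economy A: TFP = 2.8 + 1.092 − 0.671 = 3.221%.
Economy B: TFP = 5.3 − 5.811 + 0.061 = -0.45%.
Difference = 3.221 − (-0.45) = 3.671 pp.

3.67 percentage points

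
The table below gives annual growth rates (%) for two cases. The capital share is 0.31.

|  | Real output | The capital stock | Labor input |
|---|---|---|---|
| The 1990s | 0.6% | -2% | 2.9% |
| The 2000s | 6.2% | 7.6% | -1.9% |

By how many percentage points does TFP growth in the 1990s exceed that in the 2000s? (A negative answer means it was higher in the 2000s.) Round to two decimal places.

Labor's share = 1 − 0.31 = 0.69.
The 1990s: TFP = 0.6 + 0.62 − 2.001 = -0.781%.
The 2000s: TFP = 6.2 − 2.356 + 1.311 = 5.155%.
Difference = -0.781 − (5.155) = -5.936 pp.

-5.94 percentage points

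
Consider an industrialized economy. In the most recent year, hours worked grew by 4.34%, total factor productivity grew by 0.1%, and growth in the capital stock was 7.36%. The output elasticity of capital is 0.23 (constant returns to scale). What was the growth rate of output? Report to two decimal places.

5.13%

Labor's share = 1 − 0.23 = 0.77.
The capital stock: 0.23 × 7.36 = 1.6928 pp.
Hours worked: 0.77 × 4.34 = 3.3418 pp.
Output growth = 0.1 + 5.0346 = 5.1346%.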